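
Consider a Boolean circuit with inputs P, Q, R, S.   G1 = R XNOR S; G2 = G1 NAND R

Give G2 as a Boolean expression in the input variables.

G1 = R XNOR S
G2 = G1 NAND R = (R XNOR S) NAND R

(R XNOR S) NAND R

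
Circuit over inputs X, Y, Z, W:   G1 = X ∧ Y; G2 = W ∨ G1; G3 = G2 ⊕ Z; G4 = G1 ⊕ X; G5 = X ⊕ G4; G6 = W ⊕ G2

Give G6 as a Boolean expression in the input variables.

W ⊕ (W ∨ (X ∧ Y))

G1 = X ∧ Y
G2 = W ∨ G1 = W ∨ (X ∧ Y)
G6 = W ⊕ G2 = W ⊕ (W ∨ (X ∧ Y))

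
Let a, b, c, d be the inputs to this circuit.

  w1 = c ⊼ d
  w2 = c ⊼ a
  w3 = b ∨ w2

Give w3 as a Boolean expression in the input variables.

b ∨ (c ⊼ a)

w2 = c ⊼ a
w3 = b ∨ w2 = b ∨ (c ⊼ a)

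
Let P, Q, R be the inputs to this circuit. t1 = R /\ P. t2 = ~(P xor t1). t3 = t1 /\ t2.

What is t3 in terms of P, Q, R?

(R /\ P) /\ (~(P xor (R /\ P)))

t1 = R /\ P
t2 = ~(P xor t1) = ~(P xor (R /\ P))
t3 = t1 /\ t2 = (R /\ P) /\ (~(P xor (R /\ P)))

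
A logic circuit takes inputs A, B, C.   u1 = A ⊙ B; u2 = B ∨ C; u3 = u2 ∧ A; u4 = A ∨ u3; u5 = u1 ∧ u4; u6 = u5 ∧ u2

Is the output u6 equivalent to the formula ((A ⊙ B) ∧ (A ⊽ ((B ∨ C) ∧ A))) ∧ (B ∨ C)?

No

u1 = A ⊙ B
u2 = B ∨ C
u3 = u2 ∧ A = (B ∨ C) ∧ A
u4 = A ∨ u3 = A ∨ ((B ∨ C) ∧ A)
u5 = u1 ∧ u4 = (A ⊙ B) ∧ (A ∨ ((B ∨ C) ∧ A))
u6 = u5 ∧ u2 = ((A ⊙ B) ∧ (A ∨ ((B ∨ C) ∧ A))) ∧ (B ∨ C)
At A=0, B=0, C=1: circuit gives 0, formula gives 1.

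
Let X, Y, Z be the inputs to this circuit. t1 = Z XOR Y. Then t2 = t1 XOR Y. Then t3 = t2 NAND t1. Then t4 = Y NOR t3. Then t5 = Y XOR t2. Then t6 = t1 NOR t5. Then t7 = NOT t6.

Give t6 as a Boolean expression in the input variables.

t1 = Z XOR Y
t2 = t1 XOR Y = (Z XOR Y) XOR Y
t5 = Y XOR t2 = Y XOR ((Z XOR Y) XOR Y)
t6 = t1 NOR t5 = (Z XOR Y) NOR (Y XOR ((Z XOR Y) XOR Y))

(Z XOR Y) NOR (Y XOR ((Z XOR Y) XOR Y))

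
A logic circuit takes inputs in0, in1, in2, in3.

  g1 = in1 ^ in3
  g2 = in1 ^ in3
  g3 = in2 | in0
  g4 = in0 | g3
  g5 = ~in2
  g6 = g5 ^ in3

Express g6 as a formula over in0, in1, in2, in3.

g5 = ~in2
g6 = g5 ^ in3 = ~in2 ^ in3

~in2 ^ in3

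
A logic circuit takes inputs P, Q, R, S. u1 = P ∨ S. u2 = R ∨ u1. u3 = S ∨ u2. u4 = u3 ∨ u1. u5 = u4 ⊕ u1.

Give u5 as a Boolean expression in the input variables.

((S ∨ (R ∨ (P ∨ S))) ∨ (P ∨ S)) ⊕ (P ∨ S)

u1 = P ∨ S
u2 = R ∨ u1 = R ∨ (P ∨ S)
u3 = S ∨ u2 = S ∨ (R ∨ (P ∨ S))
u4 = u3 ∨ u1 = (S ∨ (R ∨ (P ∨ S))) ∨ (P ∨ S)
u5 = u4 ⊕ u1 = ((S ∨ (R ∨ (P ∨ S))) ∨ (P ∨ S)) ⊕ (P ∨ S)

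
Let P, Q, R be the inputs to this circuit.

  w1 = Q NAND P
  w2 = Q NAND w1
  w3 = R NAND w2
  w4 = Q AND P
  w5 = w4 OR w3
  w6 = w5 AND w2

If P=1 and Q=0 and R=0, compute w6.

w1 = 0 NAND 1 = 1
w2 = 0 NAND 1 = 1
w3 = 0 NAND 1 = 1
w4 = 0 AND 1 = 0
w5 = 0 OR 1 = 1
w6 = 1 AND 1 = 1

1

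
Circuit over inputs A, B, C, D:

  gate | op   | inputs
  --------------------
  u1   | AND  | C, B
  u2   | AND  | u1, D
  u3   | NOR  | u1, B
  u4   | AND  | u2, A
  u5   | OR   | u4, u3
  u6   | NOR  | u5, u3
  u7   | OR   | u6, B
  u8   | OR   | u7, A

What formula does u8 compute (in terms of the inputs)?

((((((C AND B) AND D) AND A) OR ((C AND B) NOR B)) NOR ((C AND B) NOR B)) OR B) OR A

u1 = C AND B
u2 = u1 AND D = (C AND B) AND D
u3 = u1 NOR B = (C AND B) NOR B
u4 = u2 AND A = ((C AND B) AND D) AND A
u5 = u4 OR u3 = (((C AND B) AND D) AND A) OR ((C AND B) NOR B)
u6 = u5 NOR u3 = ((((C AND B) AND D) AND A) OR ((C AND B) NOR B)) NOR ((C AND B) NOR B)
u7 = u6 OR B = (((((C AND B) AND D) AND A) OR ((C AND B) NOR B)) NOR ((C AND B) NOR B)) OR B
u8 = u7 OR A = ((((((C AND B) AND D) AND A) OR ((C AND B) NOR B)) NOR ((C AND B) NOR B)) OR B) OR A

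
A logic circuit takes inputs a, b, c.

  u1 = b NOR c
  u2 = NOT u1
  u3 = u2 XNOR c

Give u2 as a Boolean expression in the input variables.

u1 = b NOR c
u2 = NOT u1 = NOT (b NOR c)

NOT (b NOR c)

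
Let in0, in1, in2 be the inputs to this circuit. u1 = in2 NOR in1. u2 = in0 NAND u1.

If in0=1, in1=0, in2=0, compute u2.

0

u1 = 0 NOR 0 = 1
u2 = 1 NAND 1 = 0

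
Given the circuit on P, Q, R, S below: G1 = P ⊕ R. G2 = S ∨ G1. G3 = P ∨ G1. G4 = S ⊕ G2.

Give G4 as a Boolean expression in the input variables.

S ⊕ (S ∨ (P ⊕ R))

G1 = P ⊕ R
G2 = S ∨ G1 = S ∨ (P ⊕ R)
G4 = S ⊕ G2 = S ⊕ (S ∨ (P ⊕ R))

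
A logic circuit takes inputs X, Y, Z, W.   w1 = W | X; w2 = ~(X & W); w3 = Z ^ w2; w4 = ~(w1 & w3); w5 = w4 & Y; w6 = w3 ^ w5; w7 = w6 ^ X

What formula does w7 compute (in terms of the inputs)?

((Z ^ (~(X & W))) ^ ((~((W | X) & (Z ^ (~(X & W))))) & Y)) ^ X

w1 = W | X
w2 = ~(X & W)
w3 = Z ^ w2 = Z ^ (~(X & W))
w4 = ~(w1 & w3) = ~((W | X) & (Z ^ (~(X & W))))
w5 = w4 & Y = (~((W | X) & (Z ^ (~(X & W))))) & Y
w6 = w3 ^ w5 = (Z ^ (~(X & W))) ^ ((~((W | X) & (Z ^ (~(X & W))))) & Y)
w7 = w6 ^ X = ((Z ^ (~(X & W))) ^ ((~((W | X) & (Z ^ (~(X & W))))) & Y)) ^ X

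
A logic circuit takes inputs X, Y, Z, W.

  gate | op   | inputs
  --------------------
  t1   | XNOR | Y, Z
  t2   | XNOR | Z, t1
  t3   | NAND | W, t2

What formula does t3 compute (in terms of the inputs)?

W NAND (Z XNOR (Y XNOR Z))

t1 = Y XNOR Z
t2 = Z XNOR t1 = Z XNOR (Y XNOR Z)
t3 = W NAND t2 = W NAND (Z XNOR (Y XNOR Z))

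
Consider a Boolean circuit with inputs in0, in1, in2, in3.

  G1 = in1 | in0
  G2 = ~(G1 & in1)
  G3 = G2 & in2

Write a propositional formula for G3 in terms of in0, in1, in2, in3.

(~((in1 | in0) & in1)) & in2

G1 = in1 | in0
G2 = ~(G1 & in1) = ~((in1 | in0) & in1)
G3 = G2 & in2 = (~((in1 | in0) & in1)) & in2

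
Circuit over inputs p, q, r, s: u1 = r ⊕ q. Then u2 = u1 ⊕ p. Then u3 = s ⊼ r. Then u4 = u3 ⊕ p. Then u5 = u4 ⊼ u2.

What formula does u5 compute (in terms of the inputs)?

((s ⊼ r) ⊕ p) ⊼ ((r ⊕ q) ⊕ p)

u1 = r ⊕ q
u2 = u1 ⊕ p = (r ⊕ q) ⊕ p
u3 = s ⊼ r
u4 = u3 ⊕ p = (s ⊼ r) ⊕ p
u5 = u4 ⊼ u2 = ((s ⊼ r) ⊕ p) ⊼ ((r ⊕ q) ⊕ p)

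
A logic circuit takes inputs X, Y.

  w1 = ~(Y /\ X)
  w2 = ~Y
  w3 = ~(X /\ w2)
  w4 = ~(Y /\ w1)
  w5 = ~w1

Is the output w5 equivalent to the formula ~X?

w1 = ~(Y /\ X)
w5 = ~w1 = ~(~(Y /\ X))
At X=0, Y=0: circuit gives 0, formula gives 1.

No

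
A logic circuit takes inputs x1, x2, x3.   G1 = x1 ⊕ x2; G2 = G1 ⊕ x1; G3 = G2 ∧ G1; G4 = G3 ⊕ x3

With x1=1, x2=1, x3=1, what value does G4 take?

1

G1 = 1 ⊕ 1 = 0
G2 = 0 ⊕ 1 = 1
G3 = 1 ∧ 0 = 0
G4 = 0 ⊕ 1 = 1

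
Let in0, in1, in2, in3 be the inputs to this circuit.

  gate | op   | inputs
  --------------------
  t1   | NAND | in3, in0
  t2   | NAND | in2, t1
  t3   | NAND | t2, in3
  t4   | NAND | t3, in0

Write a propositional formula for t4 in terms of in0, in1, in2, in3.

t1 = in3 NAND in0
t2 = in2 NAND t1 = in2 NAND (in3 NAND in0)
t3 = t2 NAND in3 = (in2 NAND (in3 NAND in0)) NAND in3
t4 = t3 NAND in0 = ((in2 NAND (in3 NAND in0)) NAND in3) NAND in0

((in2 NAND (in3 NAND in0)) NAND in3) NAND in0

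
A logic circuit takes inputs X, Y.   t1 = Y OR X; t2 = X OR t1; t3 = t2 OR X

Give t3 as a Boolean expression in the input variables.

(X OR (Y OR X)) OR X

t1 = Y OR X
t2 = X OR t1 = X OR (Y OR X)
t3 = t2 OR X = (X OR (Y OR X)) OR X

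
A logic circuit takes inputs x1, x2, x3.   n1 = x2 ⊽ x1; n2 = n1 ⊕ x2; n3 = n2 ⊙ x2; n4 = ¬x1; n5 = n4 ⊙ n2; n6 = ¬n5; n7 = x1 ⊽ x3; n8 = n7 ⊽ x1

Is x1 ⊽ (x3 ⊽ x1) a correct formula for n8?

Yes

n7 = x1 ⊽ x3
n8 = n7 ⊽ x1 = (x1 ⊽ x3) ⊽ x1
At x1=0, x2=0, x3=0: circuit gives 0, formula gives 0.
At x1=0, x2=0, x3=1: circuit gives 1, formula gives 1.
Agrees on all 8 inputs.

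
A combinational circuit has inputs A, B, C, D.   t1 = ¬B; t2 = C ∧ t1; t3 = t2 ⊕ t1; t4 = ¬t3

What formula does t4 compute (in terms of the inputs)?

t1 = ¬B
t2 = C ∧ t1 = C ∧ ¬B
t3 = t2 ⊕ t1 = (C ∧ ¬B) ⊕ ¬B
t4 = ¬t3 = ¬((C ∧ ¬B) ⊕ ¬B)

¬((C ∧ ¬B) ⊕ ¬B)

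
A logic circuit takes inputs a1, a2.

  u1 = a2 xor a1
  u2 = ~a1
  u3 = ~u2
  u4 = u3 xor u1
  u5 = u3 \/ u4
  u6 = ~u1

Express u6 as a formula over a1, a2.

~(a2 xor a1)

u1 = a2 xor a1
u6 = ~u1 = ~(a2 xor a1)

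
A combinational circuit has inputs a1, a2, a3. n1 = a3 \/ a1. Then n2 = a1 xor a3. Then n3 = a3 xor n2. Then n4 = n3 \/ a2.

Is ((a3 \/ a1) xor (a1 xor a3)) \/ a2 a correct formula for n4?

No

n2 = a1 xor a3
n3 = a3 xor n2 = a3 xor (a1 xor a3)
n4 = n3 \/ a2 = (a3 xor (a1 xor a3)) \/ a2
At a1=1, a2=0, a3=0: circuit gives 1, formula gives 0.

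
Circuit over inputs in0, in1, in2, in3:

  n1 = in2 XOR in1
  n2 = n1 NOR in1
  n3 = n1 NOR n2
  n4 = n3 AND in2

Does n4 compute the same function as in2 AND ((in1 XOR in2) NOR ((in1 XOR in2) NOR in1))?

Yes

n1 = in2 XOR in1
n2 = n1 NOR in1 = (in2 XOR in1) NOR in1
n3 = n1 NOR n2 = (in2 XOR in1) NOR ((in2 XOR in1) NOR in1)
n4 = n3 AND in2 = ((in2 XOR in1) NOR ((in2 XOR in1) NOR in1)) AND in2
At in0=0, in1=0, in2=0, in3=0: circuit gives 0, formula gives 0.
At in0=0, in1=1, in2=1, in3=0: circuit gives 1, formula gives 1.
Agrees on all 16 inputs.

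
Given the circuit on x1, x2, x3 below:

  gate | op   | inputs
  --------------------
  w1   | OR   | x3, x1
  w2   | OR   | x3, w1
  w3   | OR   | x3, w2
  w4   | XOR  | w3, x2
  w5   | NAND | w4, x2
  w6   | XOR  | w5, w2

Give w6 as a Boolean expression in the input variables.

w1 = x3 OR x1
w2 = x3 OR w1 = x3 OR (x3 OR x1)
w3 = x3 OR w2 = x3 OR (x3 OR (x3 OR x1))
w4 = w3 XOR x2 = (x3 OR (x3 OR (x3 OR x1))) XOR x2
w5 = w4 NAND x2 = ((x3 OR (x3 OR (x3 OR x1))) XOR x2) NAND x2
w6 = w5 XOR w2 = (((x3 OR (x3 OR (x3 OR x1))) XOR x2) NAND x2) XOR (x3 OR (x3 OR x1))

(((x3 OR (x3 OR (x3 OR x1))) XOR x2) NAND x2) XOR (x3 OR (x3 OR x1))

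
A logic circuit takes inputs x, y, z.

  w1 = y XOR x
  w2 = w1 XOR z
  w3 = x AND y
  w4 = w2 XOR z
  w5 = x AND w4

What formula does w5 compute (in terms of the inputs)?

x AND (((y XOR x) XOR z) XOR z)

w1 = y XOR x
w2 = w1 XOR z = (y XOR x) XOR z
w4 = w2 XOR z = ((y XOR x) XOR z) XOR z
w5 = x AND w4 = x AND (((y XOR x) XOR z) XOR z)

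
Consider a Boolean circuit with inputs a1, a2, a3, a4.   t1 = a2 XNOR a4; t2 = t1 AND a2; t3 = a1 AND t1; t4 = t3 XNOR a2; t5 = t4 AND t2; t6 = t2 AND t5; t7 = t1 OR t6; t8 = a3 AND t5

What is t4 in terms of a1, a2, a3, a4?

t1 = a2 XNOR a4
t3 = a1 AND t1 = a1 AND (a2 XNOR a4)
t4 = t3 XNOR a2 = (a1 AND (a2 XNOR a4)) XNOR a2

(a1 AND (a2 XNOR a4)) XNOR a2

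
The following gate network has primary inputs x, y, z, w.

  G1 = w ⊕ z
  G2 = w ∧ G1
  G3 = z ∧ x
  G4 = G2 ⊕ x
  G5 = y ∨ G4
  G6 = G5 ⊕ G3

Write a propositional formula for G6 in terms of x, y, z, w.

G1 = w ⊕ z
G2 = w ∧ G1 = w ∧ (w ⊕ z)
G3 = z ∧ x
G4 = G2 ⊕ x = (w ∧ (w ⊕ z)) ⊕ x
G5 = y ∨ G4 = y ∨ ((w ∧ (w ⊕ z)) ⊕ x)
G6 = G5 ⊕ G3 = (y ∨ ((w ∧ (w ⊕ z)) ⊕ x)) ⊕ (z ∧ x)

(y ∨ ((w ∧ (w ⊕ z)) ⊕ x)) ⊕ (z ∧ x)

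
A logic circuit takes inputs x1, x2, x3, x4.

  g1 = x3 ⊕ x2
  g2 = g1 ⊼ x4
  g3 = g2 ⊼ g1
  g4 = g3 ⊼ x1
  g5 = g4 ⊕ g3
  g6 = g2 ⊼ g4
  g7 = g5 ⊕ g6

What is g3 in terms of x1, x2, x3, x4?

((x3 ⊕ x2) ⊼ x4) ⊼ (x3 ⊕ x2)

g1 = x3 ⊕ x2
g2 = g1 ⊼ x4 = (x3 ⊕ x2) ⊼ x4
g3 = g2 ⊼ g1 = ((x3 ⊕ x2) ⊼ x4) ⊼ (x3 ⊕ x2)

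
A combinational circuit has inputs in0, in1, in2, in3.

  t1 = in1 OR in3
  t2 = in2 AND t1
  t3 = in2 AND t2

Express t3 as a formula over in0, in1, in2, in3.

in2 AND (in2 AND (in1 OR in3))

t1 = in1 OR in3
t2 = in2 AND t1 = in2 AND (in1 OR in3)
t3 = in2 AND t2 = in2 AND (in2 AND (in1 OR in3))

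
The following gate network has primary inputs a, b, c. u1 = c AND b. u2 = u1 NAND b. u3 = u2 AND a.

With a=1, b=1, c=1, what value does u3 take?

u1 = 1 AND 1 = 1
u2 = 1 NAND 1 = 0
u3 = 0 AND 1 = 0

0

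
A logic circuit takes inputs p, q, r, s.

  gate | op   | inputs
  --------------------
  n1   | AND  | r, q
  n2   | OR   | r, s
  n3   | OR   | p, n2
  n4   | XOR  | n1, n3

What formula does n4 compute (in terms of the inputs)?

(r AND q) XOR (p OR (r OR s))

n1 = r AND q
n2 = r OR s
n3 = p OR n2 = p OR (r OR s)
n4 = n1 XOR n3 = (r AND q) XOR (p OR (r OR s))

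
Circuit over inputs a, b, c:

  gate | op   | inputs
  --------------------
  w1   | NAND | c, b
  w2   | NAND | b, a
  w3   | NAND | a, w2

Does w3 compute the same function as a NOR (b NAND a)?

No

w2 = b NAND a
w3 = a NAND w2 = a NAND (b NAND a)
At a=0, b=0, c=0: circuit gives 1, formula gives 0.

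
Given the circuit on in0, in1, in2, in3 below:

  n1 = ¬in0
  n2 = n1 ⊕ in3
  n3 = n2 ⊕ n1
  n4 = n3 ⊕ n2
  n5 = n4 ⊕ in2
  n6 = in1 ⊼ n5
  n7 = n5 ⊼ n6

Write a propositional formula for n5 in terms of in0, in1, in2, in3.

n1 = ¬in0
n2 = n1 ⊕ in3 = ¬in0 ⊕ in3
n3 = n2 ⊕ n1 = (¬in0 ⊕ in3) ⊕ ¬in0
n4 = n3 ⊕ n2 = ((¬in0 ⊕ in3) ⊕ ¬in0) ⊕ (¬in0 ⊕ in3)
n5 = n4 ⊕ in2 = (((¬in0 ⊕ in3) ⊕ ¬in0) ⊕ (¬in0 ⊕ in3)) ⊕ in2

(((¬in0 ⊕ in3) ⊕ ¬in0) ⊕ (¬in0 ⊕ in3)) ⊕ in2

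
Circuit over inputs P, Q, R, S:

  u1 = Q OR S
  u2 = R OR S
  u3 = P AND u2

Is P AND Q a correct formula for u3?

No

u2 = R OR S
u3 = P AND u2 = P AND (R OR S)
At P=1, Q=0, R=0, S=1: circuit gives 1, formula gives 0.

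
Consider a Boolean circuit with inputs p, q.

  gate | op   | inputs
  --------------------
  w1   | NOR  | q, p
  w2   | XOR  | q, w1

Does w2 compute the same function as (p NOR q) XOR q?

Yes

w1 = q NOR p
w2 = q XOR w1 = q XOR (q NOR p)
At p=1, q=0: circuit gives 0, formula gives 0.
At p=0, q=0: circuit gives 1, formula gives 1.
Agrees on all 4 inputs.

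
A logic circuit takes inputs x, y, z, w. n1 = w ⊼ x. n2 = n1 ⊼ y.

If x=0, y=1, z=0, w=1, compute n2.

n1 = 1 ⊼ 0 = 1
n2 = 1 ⊼ 1 = 0

0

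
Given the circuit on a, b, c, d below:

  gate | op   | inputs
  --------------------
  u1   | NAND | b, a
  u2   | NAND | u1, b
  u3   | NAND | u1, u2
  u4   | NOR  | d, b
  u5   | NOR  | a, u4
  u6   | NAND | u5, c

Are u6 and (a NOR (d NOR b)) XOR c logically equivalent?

No

u4 = d NOR b
u5 = a NOR u4 = a NOR (d NOR b)
u6 = u5 NAND c = (a NOR (d NOR b)) NAND c
At a=0, b=0, c=0, d=0: circuit gives 1, formula gives 0.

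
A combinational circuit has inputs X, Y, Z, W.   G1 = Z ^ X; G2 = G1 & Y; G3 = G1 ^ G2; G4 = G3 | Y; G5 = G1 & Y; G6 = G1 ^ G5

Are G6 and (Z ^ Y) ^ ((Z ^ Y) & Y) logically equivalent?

No

G1 = Z ^ X
G5 = G1 & Y = (Z ^ X) & Y
G6 = G1 ^ G5 = (Z ^ X) ^ ((Z ^ X) & Y)
At X=1, Y=0, Z=0, W=0: circuit gives 1, formula gives 0.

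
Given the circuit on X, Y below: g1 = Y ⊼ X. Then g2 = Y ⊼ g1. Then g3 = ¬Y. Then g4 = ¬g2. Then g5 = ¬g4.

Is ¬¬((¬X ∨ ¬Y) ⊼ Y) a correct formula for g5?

Yes

g1 = Y ⊼ X
g2 = Y ⊼ g1 = Y ⊼ (Y ⊼ X)
g4 = ¬g2 = ¬(Y ⊼ (Y ⊼ X))
g5 = ¬g4 = ¬¬(Y ⊼ (Y ⊼ X))
At X=0, Y=1: circuit gives 0, formula gives 0.
At X=0, Y=0: circuit gives 1, formula gives 1.
Agrees on all 4 inputs.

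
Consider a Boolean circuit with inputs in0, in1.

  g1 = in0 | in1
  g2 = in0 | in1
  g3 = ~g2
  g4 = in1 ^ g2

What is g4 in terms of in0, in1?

in1 ^ (in0 | in1)

g2 = in0 | in1
g4 = in1 ^ g2 = in1 ^ (in0 | in1)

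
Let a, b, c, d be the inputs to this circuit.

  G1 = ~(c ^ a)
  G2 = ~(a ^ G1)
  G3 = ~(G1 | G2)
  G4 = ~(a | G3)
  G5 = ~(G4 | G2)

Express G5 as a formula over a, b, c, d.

G1 = ~(c ^ a)
G2 = ~(a ^ G1) = ~(a ^ (~(c ^ a)))
G3 = ~(G1 | G2) = ~((~(c ^ a)) | (~(a ^ (~(c ^ a)))))
G4 = ~(a | G3) = ~(a | (~((~(c ^ a)) | (~(a ^ (~(c ^ a)))))))
G5 = ~(G4 | G2) = ~((~(a | (~((~(c ^ a)) | (~(a ^ (~(c ^ a)))))))) | (~(a ^ (~(c ^ a)))))

~((~(a | (~((~(c ^ a)) | (~(a ^ (~(c ^ a)))))))) | (~(a ^ (~(c ^ a)))))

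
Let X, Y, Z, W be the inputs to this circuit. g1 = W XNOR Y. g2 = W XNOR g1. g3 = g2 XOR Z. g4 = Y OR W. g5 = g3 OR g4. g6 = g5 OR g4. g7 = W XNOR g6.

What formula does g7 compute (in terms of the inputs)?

W XNOR ((((W XNOR (W XNOR Y)) XOR Z) OR (Y OR W)) OR (Y OR W))

g1 = W XNOR Y
g2 = W XNOR g1 = W XNOR (W XNOR Y)
g3 = g2 XOR Z = (W XNOR (W XNOR Y)) XOR Z
g4 = Y OR W
g5 = g3 OR g4 = ((W XNOR (W XNOR Y)) XOR Z) OR (Y OR W)
g6 = g5 OR g4 = (((W XNOR (W XNOR Y)) XOR Z) OR (Y OR W)) OR (Y OR W)
g7 = W XNOR g6 = W XNOR ((((W XNOR (W XNOR Y)) XOR Z) OR (Y OR W)) OR (Y OR W))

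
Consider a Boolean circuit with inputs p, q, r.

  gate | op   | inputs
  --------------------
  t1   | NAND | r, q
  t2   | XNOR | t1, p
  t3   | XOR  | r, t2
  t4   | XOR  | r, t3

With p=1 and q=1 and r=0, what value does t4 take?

t1 = 0 NAND 1 = 1
t2 = 1 XNOR 1 = 1
t3 = 0 XOR 1 = 1
t4 = 0 XOR 1 = 1

1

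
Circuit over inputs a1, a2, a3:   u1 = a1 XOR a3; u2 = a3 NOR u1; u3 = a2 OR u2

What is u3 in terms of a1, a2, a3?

u1 = a1 XOR a3
u2 = a3 NOR u1 = a3 NOR (a1 XOR a3)
u3 = a2 OR u2 = a2 OR (a3 NOR (a1 XOR a3))

a2 OR (a3 NOR (a1 XOR a3))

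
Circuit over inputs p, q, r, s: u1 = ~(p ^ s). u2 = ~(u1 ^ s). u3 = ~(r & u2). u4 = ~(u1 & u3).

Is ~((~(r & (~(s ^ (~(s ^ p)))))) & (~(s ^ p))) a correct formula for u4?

u1 = ~(p ^ s)
u2 = ~(u1 ^ s) = ~((~(p ^ s)) ^ s)
u3 = ~(r & u2) = ~(r & (~((~(p ^ s)) ^ s)))
u4 = ~(u1 & u3) = ~((~(p ^ s)) & (~(r & (~((~(p ^ s)) ^ s)))))
At p=0, q=0, r=0, s=0: circuit gives 0, formula gives 0.
At p=0, q=0, r=0, s=1: circuit gives 1, formula gives 1.
Agrees on all 16 inputs.

Yes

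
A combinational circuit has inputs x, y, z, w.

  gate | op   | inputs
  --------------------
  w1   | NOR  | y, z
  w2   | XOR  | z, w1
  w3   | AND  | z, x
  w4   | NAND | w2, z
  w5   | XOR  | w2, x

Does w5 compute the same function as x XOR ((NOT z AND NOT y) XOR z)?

Yes

w1 = y NOR z
w2 = z XOR w1 = z XOR (y NOR z)
w5 = w2 XOR x = (z XOR (y NOR z)) XOR x
At x=0, y=1, z=0, w=0: circuit gives 0, formula gives 0.
At x=0, y=0, z=0, w=0: circuit gives 1, formula gives 1.
Agrees on all 16 inputs.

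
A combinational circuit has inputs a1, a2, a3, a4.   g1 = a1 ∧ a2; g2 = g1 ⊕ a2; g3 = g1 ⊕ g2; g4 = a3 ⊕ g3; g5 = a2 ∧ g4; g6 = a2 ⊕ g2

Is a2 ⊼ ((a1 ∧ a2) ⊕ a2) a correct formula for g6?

g1 = a1 ∧ a2
g2 = g1 ⊕ a2 = (a1 ∧ a2) ⊕ a2
g6 = a2 ⊕ g2 = a2 ⊕ ((a1 ∧ a2) ⊕ a2)
At a1=0, a2=0, a3=0, a4=0: circuit gives 0, formula gives 1.

No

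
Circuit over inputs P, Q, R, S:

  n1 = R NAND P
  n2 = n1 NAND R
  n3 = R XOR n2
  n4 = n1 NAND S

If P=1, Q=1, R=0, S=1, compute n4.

0

n1 = 0 NAND 1 = 1
n4 = 1 NAND 1 = 0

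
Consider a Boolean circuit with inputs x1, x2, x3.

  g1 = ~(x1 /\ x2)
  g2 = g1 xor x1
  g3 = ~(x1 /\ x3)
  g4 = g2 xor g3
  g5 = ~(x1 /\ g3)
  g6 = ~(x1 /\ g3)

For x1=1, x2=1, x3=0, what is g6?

0

g3 = ~(1 /\ 0) = 1
g6 = ~(1 /\ 1) = 0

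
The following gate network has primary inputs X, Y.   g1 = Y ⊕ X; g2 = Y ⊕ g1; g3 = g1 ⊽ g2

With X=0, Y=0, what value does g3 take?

g1 = 0 ⊕ 0 = 0
g2 = 0 ⊕ 0 = 0
g3 = 0 ⊽ 0 = 1

1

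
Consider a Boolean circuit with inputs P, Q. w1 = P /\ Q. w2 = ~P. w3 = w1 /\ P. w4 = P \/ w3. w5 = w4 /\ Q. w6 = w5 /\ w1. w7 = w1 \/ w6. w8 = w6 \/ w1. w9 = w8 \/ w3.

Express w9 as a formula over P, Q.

((((P \/ ((P /\ Q) /\ P)) /\ Q) /\ (P /\ Q)) \/ (P /\ Q)) \/ ((P /\ Q) /\ P)

w1 = P /\ Q
w3 = w1 /\ P = (P /\ Q) /\ P
w4 = P \/ w3 = P \/ ((P /\ Q) /\ P)
w5 = w4 /\ Q = (P \/ ((P /\ Q) /\ P)) /\ Q
w6 = w5 /\ w1 = ((P \/ ((P /\ Q) /\ P)) /\ Q) /\ (P /\ Q)
w8 = w6 \/ w1 = (((P \/ ((P /\ Q) /\ P)) /\ Q) /\ (P /\ Q)) \/ (P /\ Q)
w9 = w8 \/ w3 = ((((P \/ ((P /\ Q) /\ P)) /\ Q) /\ (P /\ Q)) \/ (P /\ Q)) \/ ((P /\ Q) /\ P)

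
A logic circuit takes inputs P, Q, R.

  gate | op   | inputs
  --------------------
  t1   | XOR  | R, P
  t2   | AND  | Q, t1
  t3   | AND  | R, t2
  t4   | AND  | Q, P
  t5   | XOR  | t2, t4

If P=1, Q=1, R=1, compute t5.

t1 = 1 XOR 1 = 0
t2 = 1 AND 0 = 0
t4 = 1 AND 1 = 1
t5 = 0 XOR 1 = 1

1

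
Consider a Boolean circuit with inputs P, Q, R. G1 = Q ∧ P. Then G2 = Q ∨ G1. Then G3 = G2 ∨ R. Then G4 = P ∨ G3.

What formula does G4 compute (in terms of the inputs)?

P ∨ ((Q ∨ (Q ∧ P)) ∨ R)

G1 = Q ∧ P
G2 = Q ∨ G1 = Q ∨ (Q ∧ P)
G3 = G2 ∨ R = (Q ∨ (Q ∧ P)) ∨ R
G4 = P ∨ G3 = P ∨ ((Q ∨ (Q ∧ P)) ∨ R)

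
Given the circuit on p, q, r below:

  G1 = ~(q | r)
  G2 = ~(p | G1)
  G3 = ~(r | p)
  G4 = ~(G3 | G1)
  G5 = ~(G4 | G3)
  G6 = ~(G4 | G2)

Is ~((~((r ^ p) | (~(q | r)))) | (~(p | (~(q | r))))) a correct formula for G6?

G1 = ~(q | r)
G2 = ~(p | G1) = ~(p | (~(q | r)))
G3 = ~(r | p)
G4 = ~(G3 | G1) = ~((~(r | p)) | (~(q | r)))
G6 = ~(G4 | G2) = ~((~((~(r | p)) | (~(q | r)))) | (~(p | (~(q | r)))))
At p=1, q=1, r=0: circuit gives 0, formula gives 1.

No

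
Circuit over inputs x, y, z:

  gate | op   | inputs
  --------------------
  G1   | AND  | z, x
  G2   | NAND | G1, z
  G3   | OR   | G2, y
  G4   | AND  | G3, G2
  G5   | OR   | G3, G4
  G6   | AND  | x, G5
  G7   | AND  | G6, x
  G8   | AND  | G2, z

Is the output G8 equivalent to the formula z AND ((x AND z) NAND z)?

G1 = z AND x
G2 = G1 NAND z = (z AND x) NAND z
G8 = G2 AND z = ((z AND x) NAND z) AND z
At x=0, y=0, z=0: circuit gives 0, formula gives 0.
At x=0, y=0, z=1: circuit gives 1, formula gives 1.
Agrees on all 8 inputs.

Yes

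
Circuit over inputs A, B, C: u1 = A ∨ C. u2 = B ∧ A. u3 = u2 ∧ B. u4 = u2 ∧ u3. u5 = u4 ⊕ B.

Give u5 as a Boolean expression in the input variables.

((B ∧ A) ∧ ((B ∧ A) ∧ B)) ⊕ B

u2 = B ∧ A
u3 = u2 ∧ B = (B ∧ A) ∧ B
u4 = u2 ∧ u3 = (B ∧ A) ∧ ((B ∧ A) ∧ B)
u5 = u4 ⊕ B = ((B ∧ A) ∧ ((B ∧ A) ∧ B)) ⊕ B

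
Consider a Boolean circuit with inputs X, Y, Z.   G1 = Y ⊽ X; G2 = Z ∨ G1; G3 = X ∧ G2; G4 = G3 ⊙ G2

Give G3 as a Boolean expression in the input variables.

X ∧ (Z ∨ (Y ⊽ X))

G1 = Y ⊽ X
G2 = Z ∨ G1 = Z ∨ (Y ⊽ X)
G3 = X ∧ G2 = X ∧ (Z ∨ (Y ⊽ X))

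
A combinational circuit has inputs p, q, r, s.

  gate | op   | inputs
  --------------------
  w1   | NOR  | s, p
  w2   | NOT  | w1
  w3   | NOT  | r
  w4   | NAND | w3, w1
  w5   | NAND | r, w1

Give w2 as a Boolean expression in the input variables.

NOT (s NOR p)

w1 = s NOR p
w2 = NOT w1 = NOT (s NOR p)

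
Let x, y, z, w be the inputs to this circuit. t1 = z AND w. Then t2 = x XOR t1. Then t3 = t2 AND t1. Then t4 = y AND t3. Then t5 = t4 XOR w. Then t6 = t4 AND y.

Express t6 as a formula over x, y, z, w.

(y AND ((x XOR (z AND w)) AND (z AND w))) AND y

t1 = z AND w
t2 = x XOR t1 = x XOR (z AND w)
t3 = t2 AND t1 = (x XOR (z AND w)) AND (z AND w)
t4 = y AND t3 = y AND ((x XOR (z AND w)) AND (z AND w))
t6 = t4 AND y = (y AND ((x XOR (z AND w)) AND (z AND w))) AND y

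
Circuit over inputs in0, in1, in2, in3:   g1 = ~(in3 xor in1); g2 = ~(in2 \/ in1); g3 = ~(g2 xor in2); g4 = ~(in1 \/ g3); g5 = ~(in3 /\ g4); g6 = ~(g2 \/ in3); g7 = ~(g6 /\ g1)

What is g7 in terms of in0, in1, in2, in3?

g1 = ~(in3 xor in1)
g2 = ~(in2 \/ in1)
g6 = ~(g2 \/ in3) = ~((~(in2 \/ in1)) \/ in3)
g7 = ~(g6 /\ g1) = ~((~((~(in2 \/ in1)) \/ in3)) /\ (~(in3 xor in1)))

~((~((~(in2 \/ in1)) \/ in3)) /\ (~(in3 xor in1)))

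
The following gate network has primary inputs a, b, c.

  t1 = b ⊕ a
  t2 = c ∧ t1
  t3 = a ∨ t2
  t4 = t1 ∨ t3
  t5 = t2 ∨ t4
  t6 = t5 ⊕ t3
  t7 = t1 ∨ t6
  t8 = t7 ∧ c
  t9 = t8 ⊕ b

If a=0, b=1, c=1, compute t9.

0

t1 = 1 ⊕ 0 = 1
t2 = 1 ∧ 1 = 1
t3 = 0 ∨ 1 = 1
t4 = 1 ∨ 1 = 1
t5 = 1 ∨ 1 = 1
t6 = 1 ⊕ 1 = 0
t7 = 1 ∨ 0 = 1
t8 = 1 ∧ 1 = 1
t9 = 1 ⊕ 1 = 0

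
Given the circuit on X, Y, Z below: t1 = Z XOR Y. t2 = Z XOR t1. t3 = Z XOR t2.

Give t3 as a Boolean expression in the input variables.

Z XOR (Z XOR (Z XOR Y))

t1 = Z XOR Y
t2 = Z XOR t1 = Z XOR (Z XOR Y)
t3 = Z XOR t2 = Z XOR (Z XOR (Z XOR Y))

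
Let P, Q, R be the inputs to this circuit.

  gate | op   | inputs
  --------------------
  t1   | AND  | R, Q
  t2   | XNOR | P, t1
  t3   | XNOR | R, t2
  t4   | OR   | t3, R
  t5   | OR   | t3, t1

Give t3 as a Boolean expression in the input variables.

t1 = R AND Q
t2 = P XNOR t1 = P XNOR (R AND Q)
t3 = R XNOR t2 = R XNOR (P XNOR (R AND Q))

R XNOR (P XNOR (R AND Q))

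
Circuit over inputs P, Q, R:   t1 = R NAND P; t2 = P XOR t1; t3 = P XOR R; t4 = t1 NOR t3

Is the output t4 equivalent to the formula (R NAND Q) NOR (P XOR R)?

No

t1 = R NAND P
t3 = P XOR R
t4 = t1 NOR t3 = (R NAND P) NOR (P XOR R)
At P=1, Q=0, R=1: circuit gives 1, formula gives 0.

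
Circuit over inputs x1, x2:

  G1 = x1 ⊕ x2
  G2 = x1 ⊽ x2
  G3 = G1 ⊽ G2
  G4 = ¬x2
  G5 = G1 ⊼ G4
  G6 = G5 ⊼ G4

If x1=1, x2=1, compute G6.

1

G1 = 1 ⊕ 1 = 0
G4 = ¬1 = 0
G5 = 0 ⊼ 0 = 1
G6 = 1 ⊼ 0 = 1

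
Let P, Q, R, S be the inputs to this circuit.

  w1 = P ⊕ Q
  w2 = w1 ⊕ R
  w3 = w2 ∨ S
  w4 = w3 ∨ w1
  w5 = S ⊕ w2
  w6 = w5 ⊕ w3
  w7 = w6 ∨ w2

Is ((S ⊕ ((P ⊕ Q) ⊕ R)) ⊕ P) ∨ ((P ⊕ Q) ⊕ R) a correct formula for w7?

w1 = P ⊕ Q
w2 = w1 ⊕ R = (P ⊕ Q) ⊕ R
w3 = w2 ∨ S = ((P ⊕ Q) ⊕ R) ∨ S
w5 = S ⊕ w2 = S ⊕ ((P ⊕ Q) ⊕ R)
w6 = w5 ⊕ w3 = (S ⊕ ((P ⊕ Q) ⊕ R)) ⊕ (((P ⊕ Q) ⊕ R) ∨ S)
w7 = w6 ∨ w2 = ((S ⊕ ((P ⊕ Q) ⊕ R)) ⊕ (((P ⊕ Q) ⊕ R) ∨ S)) ∨ ((P ⊕ Q) ⊕ R)
At P=0, Q=0, R=0, S=1: circuit gives 0, formula gives 1.

No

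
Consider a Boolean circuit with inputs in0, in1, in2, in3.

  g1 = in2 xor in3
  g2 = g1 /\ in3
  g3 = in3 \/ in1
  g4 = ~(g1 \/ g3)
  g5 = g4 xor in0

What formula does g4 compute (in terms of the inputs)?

~((in2 xor in3) \/ (in3 \/ in1))

g1 = in2 xor in3
g3 = in3 \/ in1
g4 = ~(g1 \/ g3) = ~((in2 xor in3) \/ (in3 \/ in1))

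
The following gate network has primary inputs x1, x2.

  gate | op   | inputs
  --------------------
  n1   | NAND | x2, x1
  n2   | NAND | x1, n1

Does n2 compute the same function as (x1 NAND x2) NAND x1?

Yes

n1 = x2 NAND x1
n2 = x1 NAND n1 = x1 NAND (x2 NAND x1)
At x1=1, x2=0: circuit gives 0, formula gives 0.
At x1=0, x2=0: circuit gives 1, formula gives 1.
Agrees on all 4 inputs.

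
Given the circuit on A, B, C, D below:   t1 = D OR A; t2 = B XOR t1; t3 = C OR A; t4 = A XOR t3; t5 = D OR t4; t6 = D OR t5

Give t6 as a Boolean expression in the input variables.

t3 = C OR A
t4 = A XOR t3 = A XOR (C OR A)
t5 = D OR t4 = D OR (A XOR (C OR A))
t6 = D OR t5 = D OR (D OR (A XOR (C OR A)))

D OR (D OR (A XOR (C OR A)))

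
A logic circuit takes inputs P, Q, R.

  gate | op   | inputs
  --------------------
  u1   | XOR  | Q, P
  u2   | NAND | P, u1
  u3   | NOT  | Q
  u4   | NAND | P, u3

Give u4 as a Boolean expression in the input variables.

P NAND NOT Q

u3 = NOT Q
u4 = P NAND u3 = P NAND NOT Q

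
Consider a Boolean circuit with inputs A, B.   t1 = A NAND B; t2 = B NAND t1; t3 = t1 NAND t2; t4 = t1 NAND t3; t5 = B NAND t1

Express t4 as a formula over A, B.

(A NAND B) NAND ((A NAND B) NAND (B NAND (A NAND B)))

t1 = A NAND B
t2 = B NAND t1 = B NAND (A NAND B)
t3 = t1 NAND t2 = (A NAND B) NAND (B NAND (A NAND B))
t4 = t1 NAND t3 = (A NAND B) NAND ((A NAND B) NAND (B NAND (A NAND B)))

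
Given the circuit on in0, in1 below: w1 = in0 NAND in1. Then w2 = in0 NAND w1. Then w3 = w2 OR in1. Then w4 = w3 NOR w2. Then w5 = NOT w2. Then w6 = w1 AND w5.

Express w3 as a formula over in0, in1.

(in0 NAND (in0 NAND in1)) OR in1

w1 = in0 NAND in1
w2 = in0 NAND w1 = in0 NAND (in0 NAND in1)
w3 = w2 OR in1 = (in0 NAND (in0 NAND in1)) OR in1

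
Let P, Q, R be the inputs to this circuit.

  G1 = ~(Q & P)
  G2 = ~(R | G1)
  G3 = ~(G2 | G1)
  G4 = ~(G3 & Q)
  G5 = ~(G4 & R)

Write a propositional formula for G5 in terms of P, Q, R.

G1 = ~(Q & P)
G2 = ~(R | G1) = ~(R | (~(Q & P)))
G3 = ~(G2 | G1) = ~((~(R | (~(Q & P)))) | (~(Q & P)))
G4 = ~(G3 & Q) = ~((~((~(R | (~(Q & P)))) | (~(Q & P)))) & Q)
G5 = ~(G4 & R) = ~((~((~((~(R | (~(Q & P)))) | (~(Q & P)))) & Q)) & R)

~((~((~((~(R | (~(Q & P)))) | (~(Q & P)))) & Q)) & R)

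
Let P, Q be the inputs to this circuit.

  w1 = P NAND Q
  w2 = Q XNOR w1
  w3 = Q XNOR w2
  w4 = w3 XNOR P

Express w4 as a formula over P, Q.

(Q XNOR (Q XNOR (P NAND Q))) XNOR P

w1 = P NAND Q
w2 = Q XNOR w1 = Q XNOR (P NAND Q)
w3 = Q XNOR w2 = Q XNOR (Q XNOR (P NAND Q))
w4 = w3 XNOR P = (Q XNOR (Q XNOR (P NAND Q))) XNOR P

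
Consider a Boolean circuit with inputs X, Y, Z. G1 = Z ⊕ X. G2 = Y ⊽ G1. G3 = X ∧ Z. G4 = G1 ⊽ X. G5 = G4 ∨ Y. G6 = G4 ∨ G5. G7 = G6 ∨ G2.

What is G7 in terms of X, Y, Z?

G1 = Z ⊕ X
G2 = Y ⊽ G1 = Y ⊽ (Z ⊕ X)
G4 = G1 ⊽ X = (Z ⊕ X) ⊽ X
G5 = G4 ∨ Y = ((Z ⊕ X) ⊽ X) ∨ Y
G6 = G4 ∨ G5 = ((Z ⊕ X) ⊽ X) ∨ (((Z ⊕ X) ⊽ X) ∨ Y)
G7 = G6 ∨ G2 = (((Z ⊕ X) ⊽ X) ∨ (((Z ⊕ X) ⊽ X) ∨ Y)) ∨ (Y ⊽ (Z ⊕ X))

(((Z ⊕ X) ⊽ X) ∨ (((Z ⊕ X) ⊽ X) ∨ Y)) ∨ (Y ⊽ (Z ⊕ X))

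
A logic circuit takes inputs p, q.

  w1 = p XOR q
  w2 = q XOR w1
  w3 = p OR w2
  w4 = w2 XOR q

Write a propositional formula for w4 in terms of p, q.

(q XOR (p XOR q)) XOR q

w1 = p XOR q
w2 = q XOR w1 = q XOR (p XOR q)
w4 = w2 XOR q = (q XOR (p XOR q)) XOR q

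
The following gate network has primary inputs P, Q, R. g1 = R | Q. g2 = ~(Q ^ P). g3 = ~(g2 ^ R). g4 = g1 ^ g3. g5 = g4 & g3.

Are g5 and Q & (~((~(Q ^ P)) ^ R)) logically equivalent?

No

g1 = R | Q
g2 = ~(Q ^ P)
g3 = ~(g2 ^ R) = ~((~(Q ^ P)) ^ R)
g4 = g1 ^ g3 = (R | Q) ^ (~((~(Q ^ P)) ^ R))
g5 = g4 & g3 = ((R | Q) ^ (~((~(Q ^ P)) ^ R))) & (~((~(Q ^ P)) ^ R))
At P=0, Q=1, R=0: circuit gives 0, formula gives 1.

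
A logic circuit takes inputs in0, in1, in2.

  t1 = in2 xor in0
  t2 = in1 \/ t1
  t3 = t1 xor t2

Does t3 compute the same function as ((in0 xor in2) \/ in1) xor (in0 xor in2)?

Yes

t1 = in2 xor in0
t2 = in1 \/ t1 = in1 \/ (in2 xor in0)
t3 = t1 xor t2 = (in2 xor in0) xor (in1 \/ (in2 xor in0))
At in0=0, in1=0, in2=0: circuit gives 0, formula gives 0.
At in0=0, in1=1, in2=0: circuit gives 1, formula gives 1.
Agrees on all 8 inputs.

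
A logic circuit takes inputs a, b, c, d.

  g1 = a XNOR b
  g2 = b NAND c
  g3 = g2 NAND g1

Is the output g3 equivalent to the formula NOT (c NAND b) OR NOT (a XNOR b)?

Yes

g1 = a XNOR b
g2 = b NAND c
g3 = g2 NAND g1 = (b NAND c) NAND (a XNOR b)
At a=0, b=0, c=0, d=0: circuit gives 0, formula gives 0.
At a=0, b=1, c=0, d=0: circuit gives 1, formula gives 1.
Agrees on all 16 inputs.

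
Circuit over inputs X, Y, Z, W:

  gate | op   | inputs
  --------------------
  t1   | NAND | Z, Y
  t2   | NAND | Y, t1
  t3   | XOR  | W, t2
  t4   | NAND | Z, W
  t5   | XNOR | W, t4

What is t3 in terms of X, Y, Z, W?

t1 = Z NAND Y
t2 = Y NAND t1 = Y NAND (Z NAND Y)
t3 = W XOR t2 = W XOR (Y NAND (Z NAND Y))

W XOR (Y NAND (Z NAND Y))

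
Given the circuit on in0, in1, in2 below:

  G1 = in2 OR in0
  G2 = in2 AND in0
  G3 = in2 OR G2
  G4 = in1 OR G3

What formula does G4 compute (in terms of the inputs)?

in1 OR (in2 OR (in2 AND in0))

G2 = in2 AND in0
G3 = in2 OR G2 = in2 OR (in2 AND in0)
G4 = in1 OR G3 = in1 OR (in2 OR (in2 AND in0))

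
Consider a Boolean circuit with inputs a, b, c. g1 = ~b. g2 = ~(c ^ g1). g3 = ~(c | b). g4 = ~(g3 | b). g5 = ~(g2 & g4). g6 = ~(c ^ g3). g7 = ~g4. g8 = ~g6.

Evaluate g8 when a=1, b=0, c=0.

g3 = ~(0 | 0) = 1
g6 = ~(0 ^ 1) = 0
g8 = ~0 = 1

1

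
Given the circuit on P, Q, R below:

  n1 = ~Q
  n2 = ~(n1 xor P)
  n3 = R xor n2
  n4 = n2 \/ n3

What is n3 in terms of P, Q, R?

R xor (~(~Q xor P))

n1 = ~Q
n2 = ~(n1 xor P) = ~(~Q xor P)
n3 = R xor n2 = R xor (~(~Q xor P))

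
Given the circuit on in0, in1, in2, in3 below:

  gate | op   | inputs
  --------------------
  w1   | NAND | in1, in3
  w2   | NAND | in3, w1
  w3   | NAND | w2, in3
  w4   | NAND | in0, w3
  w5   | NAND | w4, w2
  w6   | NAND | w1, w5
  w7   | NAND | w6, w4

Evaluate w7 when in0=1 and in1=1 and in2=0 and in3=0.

1

w1 = 1 NAND 0 = 1
w2 = 0 NAND 1 = 1
w3 = 1 NAND 0 = 1
w4 = 1 NAND 1 = 0
w5 = 0 NAND 1 = 1
w6 = 1 NAND 1 = 0
w7 = 0 NAND 0 = 1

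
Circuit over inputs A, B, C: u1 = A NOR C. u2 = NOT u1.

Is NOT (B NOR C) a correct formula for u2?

u1 = A NOR C
u2 = NOT u1 = NOT (A NOR C)
At A=0, B=1, C=0: circuit gives 0, formula gives 1.

No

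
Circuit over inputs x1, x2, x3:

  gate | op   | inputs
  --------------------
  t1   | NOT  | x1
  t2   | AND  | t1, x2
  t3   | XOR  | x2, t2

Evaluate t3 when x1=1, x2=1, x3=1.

1

t1 = NOT 1 = 0
t2 = 0 AND 1 = 0
t3 = 1 XOR 0 = 1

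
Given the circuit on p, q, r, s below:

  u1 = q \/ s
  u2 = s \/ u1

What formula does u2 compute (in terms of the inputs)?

u1 = q \/ s
u2 = s \/ u1 = s \/ (q \/ s)

s \/ (q \/ s)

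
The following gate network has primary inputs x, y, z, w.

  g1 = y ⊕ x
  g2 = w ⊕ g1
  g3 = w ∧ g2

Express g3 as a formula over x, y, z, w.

w ∧ (w ⊕ (y ⊕ x))

g1 = y ⊕ x
g2 = w ⊕ g1 = w ⊕ (y ⊕ x)
g3 = w ∧ g2 = w ∧ (w ⊕ (y ⊕ x))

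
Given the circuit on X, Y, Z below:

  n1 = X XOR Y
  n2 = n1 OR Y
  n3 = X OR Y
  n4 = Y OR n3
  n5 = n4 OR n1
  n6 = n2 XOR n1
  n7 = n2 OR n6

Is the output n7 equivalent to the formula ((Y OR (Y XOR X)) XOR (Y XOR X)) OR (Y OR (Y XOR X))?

Yes

n1 = X XOR Y
n2 = n1 OR Y = (X XOR Y) OR Y
n6 = n2 XOR n1 = ((X XOR Y) OR Y) XOR (X XOR Y)
n7 = n2 OR n6 = ((X XOR Y) OR Y) OR (((X XOR Y) OR Y) XOR (X XOR Y))
At X=0, Y=0, Z=0: circuit gives 0, formula gives 0.
At X=0, Y=1, Z=0: circuit gives 1, formula gives 1.
Agrees on all 8 inputs.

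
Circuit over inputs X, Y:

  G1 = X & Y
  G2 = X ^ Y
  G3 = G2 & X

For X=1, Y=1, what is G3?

G2 = 1 ^ 1 = 0
G3 = 0 & 1 = 0

0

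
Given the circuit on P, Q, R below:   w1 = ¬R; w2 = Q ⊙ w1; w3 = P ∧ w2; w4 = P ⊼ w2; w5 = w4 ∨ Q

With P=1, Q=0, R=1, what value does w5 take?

w1 = ¬1 = 0
w2 = 0 ⊙ 0 = 1
w4 = 1 ⊼ 1 = 0
w5 = 0 ∨ 0 = 0

0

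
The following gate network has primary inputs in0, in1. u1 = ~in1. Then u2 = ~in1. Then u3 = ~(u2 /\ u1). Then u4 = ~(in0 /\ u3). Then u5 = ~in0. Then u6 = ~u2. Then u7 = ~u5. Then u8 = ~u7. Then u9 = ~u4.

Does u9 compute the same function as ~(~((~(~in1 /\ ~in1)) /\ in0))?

Yes

u1 = ~in1
u2 = ~in1
u3 = ~(u2 /\ u1) = ~(~in1 /\ ~in1)
u4 = ~(in0 /\ u3) = ~(in0 /\ (~(~in1 /\ ~in1)))
u9 = ~u4 = ~(~(in0 /\ (~(~in1 /\ ~in1))))
At in0=0, in1=0: circuit gives 0, formula gives 0.
At in0=1, in1=1: circuit gives 1, formula gives 1.
Agrees on all 4 inputs.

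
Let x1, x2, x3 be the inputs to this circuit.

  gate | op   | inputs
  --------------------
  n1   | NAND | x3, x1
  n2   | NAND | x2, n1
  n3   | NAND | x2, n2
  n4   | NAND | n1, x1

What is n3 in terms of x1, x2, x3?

x2 NAND (x2 NAND (x3 NAND x1))

n1 = x3 NAND x1
n2 = x2 NAND n1 = x2 NAND (x3 NAND x1)
n3 = x2 NAND n2 = x2 NAND (x2 NAND (x3 NAND x1))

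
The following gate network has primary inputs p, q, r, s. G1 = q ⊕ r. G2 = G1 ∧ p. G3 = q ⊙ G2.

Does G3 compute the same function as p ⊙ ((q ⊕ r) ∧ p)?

G1 = q ⊕ r
G2 = G1 ∧ p = (q ⊕ r) ∧ p
G3 = q ⊙ G2 = q ⊙ ((q ⊕ r) ∧ p)
At p=0, q=1, r=0, s=0: circuit gives 0, formula gives 1.

No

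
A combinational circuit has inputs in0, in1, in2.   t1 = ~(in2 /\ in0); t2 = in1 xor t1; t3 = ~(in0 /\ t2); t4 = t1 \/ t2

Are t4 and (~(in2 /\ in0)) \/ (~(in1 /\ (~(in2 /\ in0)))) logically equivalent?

No

t1 = ~(in2 /\ in0)
t2 = in1 xor t1 = in1 xor (~(in2 /\ in0))
t4 = t1 \/ t2 = (~(in2 /\ in0)) \/ (in1 xor (~(in2 /\ in0)))
At in0=1, in1=0, in2=1: circuit gives 0, formula gives 1.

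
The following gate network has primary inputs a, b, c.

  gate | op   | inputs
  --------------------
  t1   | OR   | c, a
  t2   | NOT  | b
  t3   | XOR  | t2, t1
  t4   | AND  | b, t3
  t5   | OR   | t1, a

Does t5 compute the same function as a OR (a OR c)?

t1 = c OR a
t5 = t1 OR a = (c OR a) OR a
At a=0, b=0, c=0: circuit gives 0, formula gives 0.
At a=0, b=0, c=1: circuit gives 1, formula gives 1.
Agrees on all 8 inputs.

Yes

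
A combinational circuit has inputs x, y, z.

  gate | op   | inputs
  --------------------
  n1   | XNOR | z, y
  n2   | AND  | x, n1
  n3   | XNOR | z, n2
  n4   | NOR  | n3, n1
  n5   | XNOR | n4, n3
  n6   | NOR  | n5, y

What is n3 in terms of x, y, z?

n1 = z XNOR y
n2 = x AND n1 = x AND (z XNOR y)
n3 = z XNOR n2 = z XNOR (x AND (z XNOR y))

z XNOR (x AND (z XNOR y))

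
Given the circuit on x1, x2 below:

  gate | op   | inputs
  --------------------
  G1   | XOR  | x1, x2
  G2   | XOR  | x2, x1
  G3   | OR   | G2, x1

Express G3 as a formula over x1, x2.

G2 = x2 XOR x1
G3 = G2 OR x1 = (x2 XOR x1) OR x1

(x2 XOR x1) OR x1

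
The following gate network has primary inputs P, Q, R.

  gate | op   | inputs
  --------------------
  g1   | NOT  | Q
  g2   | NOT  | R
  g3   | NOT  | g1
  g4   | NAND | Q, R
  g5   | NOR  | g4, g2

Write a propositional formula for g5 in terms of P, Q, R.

(Q NAND R) NOR NOT R

g2 = NOT R
g4 = Q NAND R
g5 = g4 NOR g2 = (Q NAND R) NOR NOT R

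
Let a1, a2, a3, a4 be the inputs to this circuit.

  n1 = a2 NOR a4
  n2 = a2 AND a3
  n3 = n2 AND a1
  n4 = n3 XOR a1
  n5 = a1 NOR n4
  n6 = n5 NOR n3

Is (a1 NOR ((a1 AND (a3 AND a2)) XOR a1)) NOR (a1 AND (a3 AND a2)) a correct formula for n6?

n2 = a2 AND a3
n3 = n2 AND a1 = (a2 AND a3) AND a1
n4 = n3 XOR a1 = ((a2 AND a3) AND a1) XOR a1
n5 = a1 NOR n4 = a1 NOR (((a2 AND a3) AND a1) XOR a1)
n6 = n5 NOR n3 = (a1 NOR (((a2 AND a3) AND a1) XOR a1)) NOR ((a2 AND a3) AND a1)
At a1=0, a2=0, a3=0, a4=0: circuit gives 0, formula gives 0.
At a1=1, a2=0, a3=0, a4=0: circuit gives 1, formula gives 1.
Agrees on all 16 inputs.

Yes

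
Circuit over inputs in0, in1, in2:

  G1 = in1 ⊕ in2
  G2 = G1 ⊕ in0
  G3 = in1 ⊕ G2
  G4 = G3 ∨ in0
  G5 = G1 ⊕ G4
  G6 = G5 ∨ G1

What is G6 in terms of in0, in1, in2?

G1 = in1 ⊕ in2
G2 = G1 ⊕ in0 = (in1 ⊕ in2) ⊕ in0
G3 = in1 ⊕ G2 = in1 ⊕ ((in1 ⊕ in2) ⊕ in0)
G4 = G3 ∨ in0 = (in1 ⊕ ((in1 ⊕ in2) ⊕ in0)) ∨ in0
G5 = G1 ⊕ G4 = (in1 ⊕ in2) ⊕ ((in1 ⊕ ((in1 ⊕ in2) ⊕ in0)) ∨ in0)
G6 = G5 ∨ G1 = ((in1 ⊕ in2) ⊕ ((in1 ⊕ ((in1 ⊕ in2) ⊕ in0)) ∨ in0)) ∨ (in1 ⊕ in2)

((in1 ⊕ in2) ⊕ ((in1 ⊕ ((in1 ⊕ in2) ⊕ in0)) ∨ in0)) ∨ (in1 ⊕ in2)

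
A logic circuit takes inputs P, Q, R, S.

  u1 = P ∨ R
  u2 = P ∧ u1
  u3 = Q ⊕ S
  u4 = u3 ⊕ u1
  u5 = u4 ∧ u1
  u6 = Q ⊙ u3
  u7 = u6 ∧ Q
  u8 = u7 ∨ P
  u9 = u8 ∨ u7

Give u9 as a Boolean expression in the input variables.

u3 = Q ⊕ S
u6 = Q ⊙ u3 = Q ⊙ (Q ⊕ S)
u7 = u6 ∧ Q = (Q ⊙ (Q ⊕ S)) ∧ Q
u8 = u7 ∨ P = ((Q ⊙ (Q ⊕ S)) ∧ Q) ∨ P
u9 = u8 ∨ u7 = (((Q ⊙ (Q ⊕ S)) ∧ Q) ∨ P) ∨ ((Q ⊙ (Q ⊕ S)) ∧ Q)

(((Q ⊙ (Q ⊕ S)) ∧ Q) ∨ P) ∨ ((Q ⊙ (Q ⊕ S)) ∧ Q)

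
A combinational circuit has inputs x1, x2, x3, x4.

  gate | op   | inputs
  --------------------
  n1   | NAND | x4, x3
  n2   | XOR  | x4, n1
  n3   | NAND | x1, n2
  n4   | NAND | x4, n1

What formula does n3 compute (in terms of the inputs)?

x1 NAND (x4 XOR (x4 NAND x3))

n1 = x4 NAND x3
n2 = x4 XOR n1 = x4 XOR (x4 NAND x3)
n3 = x1 NAND n2 = x1 NAND (x4 XOR (x4 NAND x3))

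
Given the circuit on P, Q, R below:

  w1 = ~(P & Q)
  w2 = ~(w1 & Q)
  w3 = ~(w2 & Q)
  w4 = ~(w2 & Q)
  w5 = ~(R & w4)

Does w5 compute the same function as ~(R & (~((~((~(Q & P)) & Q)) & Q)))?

w1 = ~(P & Q)
w2 = ~(w1 & Q) = ~((~(P & Q)) & Q)
w4 = ~(w2 & Q) = ~((~((~(P & Q)) & Q)) & Q)
w5 = ~(R & w4) = ~(R & (~((~((~(P & Q)) & Q)) & Q)))
At P=0, Q=0, R=1: circuit gives 0, formula gives 0.
At P=0, Q=0, R=0: circuit gives 1, formula gives 1.
Agrees on all 8 inputs.

Yes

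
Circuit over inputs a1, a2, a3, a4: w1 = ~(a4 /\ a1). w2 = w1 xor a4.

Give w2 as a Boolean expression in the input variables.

(~(a4 /\ a1)) xor a4

w1 = ~(a4 /\ a1)
w2 = w1 xor a4 = (~(a4 /\ a1)) xor a4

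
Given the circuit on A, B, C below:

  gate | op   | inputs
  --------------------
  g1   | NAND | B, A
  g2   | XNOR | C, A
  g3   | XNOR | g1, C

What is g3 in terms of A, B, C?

(B NAND A) XNOR C

g1 = B NAND A
g3 = g1 XNOR C = (B NAND A) XNOR C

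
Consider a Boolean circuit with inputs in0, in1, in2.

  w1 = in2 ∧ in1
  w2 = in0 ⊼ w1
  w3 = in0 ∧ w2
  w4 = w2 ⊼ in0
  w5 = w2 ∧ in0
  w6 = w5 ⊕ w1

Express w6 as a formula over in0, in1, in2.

w1 = in2 ∧ in1
w2 = in0 ⊼ w1 = in0 ⊼ (in2 ∧ in1)
w5 = w2 ∧ in0 = (in0 ⊼ (in2 ∧ in1)) ∧ in0
w6 = w5 ⊕ w1 = ((in0 ⊼ (in2 ∧ in1)) ∧ in0) ⊕ (in2 ∧ in1)

((in0 ⊼ (in2 ∧ in1)) ∧ in0) ⊕ (in2 ∧ in1)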